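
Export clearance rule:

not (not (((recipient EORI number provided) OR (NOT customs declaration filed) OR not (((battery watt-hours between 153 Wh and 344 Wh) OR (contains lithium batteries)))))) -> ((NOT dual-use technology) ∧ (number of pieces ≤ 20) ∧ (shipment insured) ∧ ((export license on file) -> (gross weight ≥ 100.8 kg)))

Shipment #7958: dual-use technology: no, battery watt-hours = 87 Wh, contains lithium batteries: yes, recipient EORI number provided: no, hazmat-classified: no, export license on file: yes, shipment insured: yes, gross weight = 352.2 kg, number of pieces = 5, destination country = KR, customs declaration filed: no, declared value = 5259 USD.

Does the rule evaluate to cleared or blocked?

Cleared

Atomic conditions:
  recipient EORI number provided: no → false
  NOT customs declaration filed: no → true
  battery watt-hours between 153 Wh and 344 Wh: 87 in [153, 344] is false
  contains lithium batteries: yes → true
  NOT dual-use technology: no → true
  number of pieces ≤ 20: 5 ≤ 20 is true
  shipment insured: yes → true
  export license on file: yes → true
  gross weight ≥ 100.8 kg: 352.2 ≥ 100.8 is true
Combine:
[1.1.1.3.1] false OR true = true
[1.1.1.3] NOT true = false
[1.1.1] false OR true OR false = true
[1.1] NOT true = false
[1] NOT false = true
[2.4] true → true = true
[2] true AND true AND true AND true = true
[root] true → true = true
Overall: true → cleared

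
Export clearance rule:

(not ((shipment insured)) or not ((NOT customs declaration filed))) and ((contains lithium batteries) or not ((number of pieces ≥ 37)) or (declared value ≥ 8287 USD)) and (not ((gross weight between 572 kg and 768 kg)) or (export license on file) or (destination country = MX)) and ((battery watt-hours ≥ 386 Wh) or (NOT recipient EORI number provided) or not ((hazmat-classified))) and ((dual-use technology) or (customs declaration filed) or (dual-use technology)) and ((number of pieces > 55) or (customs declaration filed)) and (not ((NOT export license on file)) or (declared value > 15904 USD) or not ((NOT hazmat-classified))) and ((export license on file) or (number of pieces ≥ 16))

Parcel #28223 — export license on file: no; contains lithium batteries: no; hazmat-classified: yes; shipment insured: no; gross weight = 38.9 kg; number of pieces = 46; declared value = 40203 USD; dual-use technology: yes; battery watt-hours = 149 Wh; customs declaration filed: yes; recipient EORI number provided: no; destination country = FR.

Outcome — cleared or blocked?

Atomic conditions:
  shipment insured: no → false
  NOT customs declaration filed: yes → false
  contains lithium batteries: no → false
  number of pieces ≥ 37: 46 ≥ 37 is true
  declared value ≥ 8287 USD: 40203 ≥ 8287 is true
  gross weight between 572 kg and 768 kg: 38.9 in [572, 768] is false
  export license on file: no → false
  destination country = MX: FR == MX is false
  battery watt-hours ≥ 386 Wh: 149 ≥ 386 is false
  NOT recipient EORI number provided: no → true
  hazmat-classified: yes → true
  dual-use technology: yes → true
  customs declaration filed: yes → true
  number of pieces > 55: 46 > 55 is false
  NOT export license on file: no → true
  declared value > 15904 USD: 40203 > 15904 is true
  NOT hazmat-classified: yes → false
  number of pieces ≥ 16: 46 ≥ 16 is true
Combine:
[1.1] NOT false = true
[1.2] NOT false = true
[1] true OR true = true
[2.2] NOT true = false
[2] false OR false OR true = true
[3.1] NOT false = true
[3] true OR false OR false = true
[4.3] NOT true = false
[4] false OR true OR false = true
[5] true OR true OR true = true
[6] false OR true = true
[7.1] NOT true = false
[7.3] NOT false = true
[7] false OR true OR true = true
[8] false OR true = true
[root] true AND true AND true AND true AND true AND true AND true AND true = true
Overall: true → cleared

Cleared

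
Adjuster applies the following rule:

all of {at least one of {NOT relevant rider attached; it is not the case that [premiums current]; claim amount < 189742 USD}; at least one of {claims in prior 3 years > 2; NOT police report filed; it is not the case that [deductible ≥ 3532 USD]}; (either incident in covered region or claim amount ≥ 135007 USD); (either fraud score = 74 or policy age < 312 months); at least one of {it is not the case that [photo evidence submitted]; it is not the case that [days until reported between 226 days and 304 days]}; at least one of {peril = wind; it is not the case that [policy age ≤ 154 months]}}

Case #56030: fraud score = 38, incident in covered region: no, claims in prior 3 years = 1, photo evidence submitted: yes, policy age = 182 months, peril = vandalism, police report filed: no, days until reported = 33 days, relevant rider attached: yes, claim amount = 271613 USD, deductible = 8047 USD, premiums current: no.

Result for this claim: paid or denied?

Atomic conditions:
  NOT relevant rider attached: yes → false
  premiums current: no → false
  claim amount < 189742 USD: 271613 < 189742 is false
  claims in prior 3 years > 2: 1 > 2 is false
  NOT police report filed: no → true
  deductible ≥ 3532 USD: 8047 ≥ 3532 is true
  incident in covered region: no → false
  claim amount ≥ 135007 USD: 271613 ≥ 135007 is true
  fraud score = 74: 38 == 74 is false
  policy age < 312 months: 182 < 312 is true
  photo evidence submitted: yes → true
  days until reported between 226 days and 304 days: 33 in [226, 304] is false
  peril = wind: vandalism == wind is false
  policy age ≤ 154 months: 182 ≤ 154 is false
Combine:
[1.2] NOT false = true
[1] false OR true OR false = true
[2.3] NOT true = false
[2] false OR true OR false = true
[3] false OR true = true
[4] false OR true = true
[5.1] NOT true = false
[5.2] NOT false = true
[5] false OR true = true
[6.2] NOT false = true
[6] false OR true = true
[root] true AND true AND true AND true AND true AND true = true
Overall: true → paid

Paid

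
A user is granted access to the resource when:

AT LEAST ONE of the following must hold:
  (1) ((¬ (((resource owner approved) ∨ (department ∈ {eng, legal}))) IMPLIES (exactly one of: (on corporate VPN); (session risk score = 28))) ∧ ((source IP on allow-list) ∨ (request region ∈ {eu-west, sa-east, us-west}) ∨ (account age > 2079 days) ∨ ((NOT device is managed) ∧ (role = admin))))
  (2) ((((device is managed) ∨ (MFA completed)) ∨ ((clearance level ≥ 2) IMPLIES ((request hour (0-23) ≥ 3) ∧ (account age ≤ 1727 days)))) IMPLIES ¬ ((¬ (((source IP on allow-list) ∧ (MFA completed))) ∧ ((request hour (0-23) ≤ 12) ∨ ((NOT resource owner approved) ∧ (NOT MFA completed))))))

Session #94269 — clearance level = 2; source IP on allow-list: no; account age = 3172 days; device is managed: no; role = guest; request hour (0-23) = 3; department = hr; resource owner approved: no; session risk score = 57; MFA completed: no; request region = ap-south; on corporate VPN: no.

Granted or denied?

Atomic conditions:
  resource owner approved: no → false
  department ∈ {eng, legal}: hr is not in the set → false
  on corporate VPN: no → false
  session risk score = 28: 57 == 28 is false
  source IP on allow-list: no → false
  request region ∈ {eu-west, sa-east, us-west}: ap-south is not in the set → false
  account age > 2079 days: 3172 > 2079 is true
  NOT device is managed: no → true
  role = admin: guest == admin is false
  device is managed: no → false
  MFA completed: no → false
  clearance level ≥ 2: 2 ≥ 2 is true
  request hour (0-23) ≥ 3: 3 ≥ 3 is true
  account age ≤ 1727 days: 3172 ≤ 1727 is false
  request hour (0-23) ≤ 12: 3 ≤ 12 is true
  NOT resource owner approved: no → true
  NOT MFA completed: no → true
Combine:
[1.1.1.1] false OR false = false
[1.1.1] NOT false = true
[1.1.2] exactly-one(false, false) = false
[1.1] true → false = false
[1.2.4] true AND false = false
[1.2] false OR false OR true OR false = true
[1] false AND true = false
[2.1.1] false OR false = false
[2.1.2.2] true AND false = false
[2.1.2] true → false = false
[2.1] false OR false = false
[2.2.1.1.1] false AND false = false
[2.2.1.1] NOT false = true
[2.2.1.2.2] true AND true = true
[2.2.1.2] true OR true = true
[2.2.1] true AND true = true
[2.2] NOT true = false
[2] false → false (antecedent false ⇒ implication holds) = true
[root] false OR true = true
Overall: true → granted

Granted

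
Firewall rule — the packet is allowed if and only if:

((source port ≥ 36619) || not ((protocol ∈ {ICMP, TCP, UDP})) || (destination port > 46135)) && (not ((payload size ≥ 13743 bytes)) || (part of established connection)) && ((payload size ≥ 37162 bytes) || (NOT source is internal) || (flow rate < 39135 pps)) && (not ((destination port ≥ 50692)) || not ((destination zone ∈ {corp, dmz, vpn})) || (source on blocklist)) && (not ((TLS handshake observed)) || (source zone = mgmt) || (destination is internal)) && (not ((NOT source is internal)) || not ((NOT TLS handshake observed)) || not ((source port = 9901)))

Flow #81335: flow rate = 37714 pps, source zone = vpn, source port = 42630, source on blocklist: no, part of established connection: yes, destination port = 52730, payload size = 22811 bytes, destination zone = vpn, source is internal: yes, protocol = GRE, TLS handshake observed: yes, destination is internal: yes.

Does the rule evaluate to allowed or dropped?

Atomic conditions:
  source port ≥ 36619: 42630 ≥ 36619 is true
  protocol ∈ {ICMP, TCP, UDP}: GRE is not in the set → false
  destination port > 46135: 52730 > 46135 is true
  payload size ≥ 13743 bytes: 22811 ≥ 13743 is true
  part of established connection: yes → true
  payload size ≥ 37162 bytes: 22811 ≥ 37162 is false
  NOT source is internal: yes → false
  flow rate < 39135 pps: 37714 < 39135 is true
  destination port ≥ 50692: 52730 ≥ 50692 is true
  destination zone ∈ {corp, dmz, vpn}: vpn is in the set → true
  source on blocklist: no → false
  TLS handshake observed: yes → true
  source zone = mgmt: vpn == mgmt is false
  destination is internal: yes → true
  NOT TLS handshake observed: yes → false
  source port = 9901: 42630 == 9901 is false
Combine:
[1.2] NOT false = true
[1] true OR true OR true = true
[2.1] NOT true = false
[2] false OR true = true
[3] false OR false OR true = true
[4.1] NOT true = false
[4.2] NOT true = false
[4] false OR false OR false = false
[5.1] NOT true = false
[5] false OR false OR true = true
[6.1] NOT false = true
[6.2] NOT false = true
[6.3] NOT false = true
[6] true OR true OR true = true
[root] true AND true AND true AND false AND true AND true = false
Overall: false → dropped

Dropped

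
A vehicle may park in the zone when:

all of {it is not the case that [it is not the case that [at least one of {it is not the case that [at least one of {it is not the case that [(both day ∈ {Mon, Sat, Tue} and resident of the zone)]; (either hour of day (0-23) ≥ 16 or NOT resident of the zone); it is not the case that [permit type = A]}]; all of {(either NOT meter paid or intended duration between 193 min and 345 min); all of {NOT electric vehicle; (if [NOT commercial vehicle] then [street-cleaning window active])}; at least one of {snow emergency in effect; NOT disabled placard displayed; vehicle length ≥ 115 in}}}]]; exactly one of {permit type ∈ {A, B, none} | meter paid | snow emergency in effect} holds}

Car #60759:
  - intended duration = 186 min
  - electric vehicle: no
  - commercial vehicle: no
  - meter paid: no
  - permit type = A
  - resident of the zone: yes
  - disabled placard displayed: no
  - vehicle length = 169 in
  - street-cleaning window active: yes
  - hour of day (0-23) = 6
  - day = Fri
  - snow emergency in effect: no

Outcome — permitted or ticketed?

Atomic conditions:
  day ∈ {Mon, Sat, Tue}: Fri is not in the set → false
  resident of the zone: yes → true
  hour of day (0-23) ≥ 16: 6 ≥ 16 is false
  NOT resident of the zone: yes → false
  permit type = A: A == A is true
  NOT meter paid: no → true
  intended duration between 193 min and 345 min: 186 in [193, 345] is false
  NOT electric vehicle: no → true
  NOT commercial vehicle: no → true
  street-cleaning window active: yes → true
  snow emergency in effect: no → false
  NOT disabled placard displayed: no → true
  vehicle length ≥ 115 in: 169 ≥ 115 is true
  permit type ∈ {A, B, none}: A is in the set → true
  meter paid: no → false
Combine:
[1.1.1.1.1.1.1] false AND true = false
[1.1.1.1.1.1] NOT false = true
[1.1.1.1.1.2] false OR false = false
[1.1.1.1.1.3] NOT true = false
[1.1.1.1.1] true OR false OR false = true
[1.1.1.1] NOT true = false
[1.1.1.2.1] true OR false = true
[1.1.1.2.2.2] true → true = true
[1.1.1.2.2] true AND true = true
[1.1.1.2.3] false OR true OR true = true
[1.1.1.2] true AND true AND true = true
[1.1.1] false OR true = true
[1.1] NOT true = false
[1] NOT false = true
[2] exactly-one(true, false, false) = true
[root] true AND true = true
Overall: true → permitted

Permitted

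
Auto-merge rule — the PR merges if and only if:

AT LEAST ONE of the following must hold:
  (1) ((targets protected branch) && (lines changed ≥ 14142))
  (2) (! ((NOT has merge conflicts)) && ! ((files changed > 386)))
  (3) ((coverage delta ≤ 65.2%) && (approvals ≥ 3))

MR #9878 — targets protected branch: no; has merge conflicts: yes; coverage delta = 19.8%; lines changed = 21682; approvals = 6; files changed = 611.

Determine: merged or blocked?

Merged

Atomic conditions:
  targets protected branch: no → false
  lines changed ≥ 14142: 21682 ≥ 14142 is true
  NOT has merge conflicts: yes → false
  files changed > 386: 611 > 386 is true
  coverage delta ≤ 65.2%: 19.8 ≤ 65.2 is true
  approvals ≥ 3: 6 ≥ 3 is true
Combine:
[1] false AND true = false
[2.1] NOT false = true
[2.2] NOT true = false
[2] true AND false = false
[3] true AND true = true
[root] false OR false OR true = true
Overall: true → merged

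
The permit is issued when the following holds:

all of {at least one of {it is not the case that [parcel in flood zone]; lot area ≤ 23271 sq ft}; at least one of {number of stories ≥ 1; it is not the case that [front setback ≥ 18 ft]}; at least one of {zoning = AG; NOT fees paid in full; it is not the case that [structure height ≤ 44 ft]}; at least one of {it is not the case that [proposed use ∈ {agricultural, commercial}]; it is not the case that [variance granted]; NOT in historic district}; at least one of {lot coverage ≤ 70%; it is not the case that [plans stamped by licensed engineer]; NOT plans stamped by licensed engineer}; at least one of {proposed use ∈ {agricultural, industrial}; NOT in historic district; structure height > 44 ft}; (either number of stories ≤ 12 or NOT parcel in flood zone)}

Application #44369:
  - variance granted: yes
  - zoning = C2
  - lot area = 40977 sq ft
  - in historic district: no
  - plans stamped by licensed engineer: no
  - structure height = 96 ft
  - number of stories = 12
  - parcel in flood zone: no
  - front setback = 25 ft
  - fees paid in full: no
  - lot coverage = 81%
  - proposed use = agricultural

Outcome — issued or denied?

Issued

Atomic conditions:
  parcel in flood zone: no → false
  lot area ≤ 23271 sq ft: 40977 ≤ 23271 is false
  number of stories ≥ 1: 12 ≥ 1 is true
  front setback ≥ 18 ft: 25 ≥ 18 is true
  zoning = AG: C2 == AG is false
  NOT fees paid in full: no → true
  structure height ≤ 44 ft: 96 ≤ 44 is false
  proposed use ∈ {agricultural, commercial}: agricultural is in the set → true
  variance granted: yes → true
  NOT in historic district: no → true
  lot coverage ≤ 70%: 81 ≤ 70 is false
  plans stamped by licensed engineer: no → false
  NOT plans stamped by licensed engineer: no → true
  proposed use ∈ {agricultural, industrial}: agricultural is in the set → true
  structure height > 44 ft: 96 > 44 is true
  number of stories ≤ 12: 12 ≤ 12 is true
  NOT parcel in flood zone: no → true
Combine:
[1.1] NOT false = true
[1] true OR false = true
[2.2] NOT true = false
[2] true OR false = true
[3.3] NOT false = true
[3] false OR true OR true = true
[4.1] NOT true = false
[4.2] NOT true = false
[4] false OR false OR true = true
[5.2] NOT false = true
[5] false OR true OR true = true
[6] true OR true OR true = true
[7] true OR true = true
[root] true AND true AND true AND true AND true AND true AND true = true
Overall: true → issued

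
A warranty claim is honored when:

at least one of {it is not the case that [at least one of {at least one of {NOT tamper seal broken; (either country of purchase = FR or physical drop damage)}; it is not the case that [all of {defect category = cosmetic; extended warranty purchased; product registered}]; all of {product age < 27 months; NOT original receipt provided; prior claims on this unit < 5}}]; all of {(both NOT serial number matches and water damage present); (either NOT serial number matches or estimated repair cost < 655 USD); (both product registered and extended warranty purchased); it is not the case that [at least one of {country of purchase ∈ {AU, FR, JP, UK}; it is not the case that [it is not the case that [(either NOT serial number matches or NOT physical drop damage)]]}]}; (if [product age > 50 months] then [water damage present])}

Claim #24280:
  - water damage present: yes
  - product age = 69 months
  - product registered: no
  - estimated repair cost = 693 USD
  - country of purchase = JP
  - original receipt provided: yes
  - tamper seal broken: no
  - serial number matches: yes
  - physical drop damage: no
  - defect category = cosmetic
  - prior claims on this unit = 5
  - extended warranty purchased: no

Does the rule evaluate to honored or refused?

Atomic conditions:
  NOT tamper seal broken: no → true
  country of purchase = FR: JP == FR is false
  physical drop damage: no → false
  defect category = cosmetic: cosmetic == cosmetic is true
  extended warranty purchased: no → false
  product registered: no → false
  product age < 27 months: 69 < 27 is false
  NOT original receipt provided: yes → false
  prior claims on this unit < 5: 5 < 5 is false
  NOT serial number matches: yes → false
  water damage present: yes → true
  estimated repair cost < 655 USD: 693 < 655 is false
  country of purchase ∈ {AU, FR, JP, UK}: JP is in the set → true
  NOT physical drop damage: no → true
  product age > 50 months: 69 > 50 is true
Combine:
[1.1.1.2] false OR false = false
[1.1.1] true OR false = true
[1.1.2.1] true AND false AND false = false
[1.1.2] NOT false = true
[1.1.3] false AND false AND false = false
[1.1] true OR true OR false = true
[1] NOT true = false
[2.1] false AND true = false
[2.2] false OR false = false
[2.3] false AND false = false
[2.4.1.2.1.1] false OR true = true
[2.4.1.2.1] NOT true = false
[2.4.1.2] NOT false = true
[2.4.1] true OR true = true
[2.4] NOT true = false
[2] false AND false AND false AND false = false
[3] true → true = true
[root] false OR false OR true = true
Overall: true → honored

Honored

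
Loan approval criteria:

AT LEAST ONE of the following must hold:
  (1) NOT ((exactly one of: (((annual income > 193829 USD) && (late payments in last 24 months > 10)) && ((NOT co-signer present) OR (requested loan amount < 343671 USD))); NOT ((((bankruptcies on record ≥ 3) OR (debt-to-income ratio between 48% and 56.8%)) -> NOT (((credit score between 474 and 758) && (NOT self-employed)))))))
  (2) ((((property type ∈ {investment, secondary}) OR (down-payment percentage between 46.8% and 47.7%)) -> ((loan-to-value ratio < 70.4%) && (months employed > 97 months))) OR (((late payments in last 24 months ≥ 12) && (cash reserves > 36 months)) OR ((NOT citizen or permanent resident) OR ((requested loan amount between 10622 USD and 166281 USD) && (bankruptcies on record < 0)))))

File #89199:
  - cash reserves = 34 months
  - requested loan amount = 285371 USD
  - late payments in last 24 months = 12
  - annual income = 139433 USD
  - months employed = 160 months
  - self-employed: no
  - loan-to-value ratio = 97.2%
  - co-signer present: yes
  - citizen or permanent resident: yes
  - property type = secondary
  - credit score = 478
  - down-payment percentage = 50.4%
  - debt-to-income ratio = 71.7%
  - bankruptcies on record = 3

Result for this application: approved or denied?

Denied

Atomic conditions:
  annual income > 193829 USD: 139433 > 193829 is false
  late payments in last 24 months > 10: 12 > 10 is true
  NOT co-signer present: yes → false
  requested loan amount < 343671 USD: 285371 < 343671 is true
  bankruptcies on record ≥ 3: 3 ≥ 3 is true
  debt-to-income ratio between 48% and 56.8%: 71.7 in [48, 56.8] is false
  credit score between 474 and 758: 478 in [474, 758] is true
  NOT self-employed: no → true
  property type ∈ {investment, secondary}: secondary is in the set → true
  down-payment percentage between 46.8% and 47.7%: 50.4 in [46.8, 47.7] is false
  loan-to-value ratio < 70.4%: 97.2 < 70.4 is false
  months employed > 97 months: 160 > 97 is true
  late payments in last 24 months ≥ 12: 12 ≥ 12 is true
  cash reserves > 36 months: 34 > 36 is false
  NOT citizen or permanent resident: yes → false
  requested loan amount between 10622 USD and 166281 USD: 285371 in [10622, 166281] is false
  bankruptcies on record < 0: 3 < 0 is false
Combine:
[1.1.1.1] false AND true = false
[1.1.1.2] false OR true = true
[1.1.1] false AND true = false
[1.1.2.1.1] true OR false = true
[1.1.2.1.2.1] true AND true = true
[1.1.2.1.2] NOT true = false
[1.1.2.1] true → false = false
[1.1.2] NOT false = true
[1.1] exactly-one(false, true) = true
[1] NOT true = false
[2.1.1] true OR false = true
[2.1.2] false AND true = false
[2.1] true → false = false
[2.2.1] true AND false = false
[2.2.2.2] false AND false = false
[2.2.2] false OR false = false
[2.2] false OR false = false
[2] false OR false = false
[root] false OR false = false
Overall: false → denied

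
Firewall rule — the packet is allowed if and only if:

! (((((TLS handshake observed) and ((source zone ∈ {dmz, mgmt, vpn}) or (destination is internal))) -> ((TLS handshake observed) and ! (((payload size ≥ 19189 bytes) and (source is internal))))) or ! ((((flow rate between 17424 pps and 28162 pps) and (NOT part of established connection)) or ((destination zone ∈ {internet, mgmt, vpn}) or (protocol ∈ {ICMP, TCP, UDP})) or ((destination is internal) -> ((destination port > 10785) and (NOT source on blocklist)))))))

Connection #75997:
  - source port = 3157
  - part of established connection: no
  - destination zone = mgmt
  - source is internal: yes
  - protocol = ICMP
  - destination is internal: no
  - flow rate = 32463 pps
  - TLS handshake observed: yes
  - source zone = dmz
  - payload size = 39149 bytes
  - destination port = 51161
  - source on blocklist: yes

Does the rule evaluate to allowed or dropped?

Atomic conditions:
  TLS handshake observed: yes → true
  source zone ∈ {dmz, mgmt, vpn}: dmz is in the set → true
  destination is internal: no → false
  payload size ≥ 19189 bytes: 39149 ≥ 19189 is true
  source is internal: yes → true
  flow rate between 17424 pps and 28162 pps: 32463 in [17424, 28162] is false
  NOT part of established connection: no → true
  destination zone ∈ {internet, mgmt, vpn}: mgmt is in the set → true
  protocol ∈ {ICMP, TCP, UDP}: ICMP is in the set → true
  destination port > 10785: 51161 > 10785 is true
  NOT source on blocklist: yes → false
Combine:
[1.1.1.2] true OR false = true
[1.1.1] true AND true = true
[1.1.2.2.1] true AND true = true
[1.1.2.2] NOT true = false
[1.1.2] true AND false = false
[1.1] true → false = false
[1.2.1.1] false AND true = false
[1.2.1.2] true OR true = true
[1.2.1.3.2] true AND false = false
[1.2.1.3] false → false (antecedent false ⇒ implication holds) = true
[1.2.1] false OR true OR true = true
[1.2] NOT true = false
[1] false OR false = false
[root] NOT false = true
Overall: true → allowed

Allowed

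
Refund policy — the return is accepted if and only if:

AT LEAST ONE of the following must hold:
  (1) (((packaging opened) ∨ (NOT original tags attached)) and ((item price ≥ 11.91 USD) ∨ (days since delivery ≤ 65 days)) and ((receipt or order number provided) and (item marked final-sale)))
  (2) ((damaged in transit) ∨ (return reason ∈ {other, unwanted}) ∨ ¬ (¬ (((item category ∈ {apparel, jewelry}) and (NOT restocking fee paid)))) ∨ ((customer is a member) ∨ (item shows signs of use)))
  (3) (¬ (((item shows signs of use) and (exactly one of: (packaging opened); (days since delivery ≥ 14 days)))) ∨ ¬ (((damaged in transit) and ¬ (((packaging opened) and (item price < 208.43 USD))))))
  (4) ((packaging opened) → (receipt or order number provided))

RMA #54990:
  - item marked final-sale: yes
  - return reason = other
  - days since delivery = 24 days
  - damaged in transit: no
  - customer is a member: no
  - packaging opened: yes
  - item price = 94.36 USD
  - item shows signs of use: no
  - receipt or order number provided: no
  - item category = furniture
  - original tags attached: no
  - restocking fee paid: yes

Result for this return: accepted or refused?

Accepted

Atomic conditions:
  packaging opened: yes → true
  NOT original tags attached: no → true
  item price ≥ 11.91 USD: 94.36 ≥ 11.91 is true
  days since delivery ≤ 65 days: 24 ≤ 65 is true
  receipt or order number provided: no → false
  item marked final-sale: yes → true
  damaged in transit: no → false
  return reason ∈ {other, unwanted}: other is in the set → true
  item category ∈ {apparel, jewelry}: furniture is not in the set → false
  NOT restocking fee paid: yes → false
  customer is a member: no → false
  item shows signs of use: no → false
  days since delivery ≥ 14 days: 24 ≥ 14 is true
  item price < 208.43 USD: 94.36 < 208.43 is true
Combine:
[1.1] true OR true = true
[1.2] true OR true = true
[1.3] false AND true = false
[1] true AND true AND false = false
[2.3.1.1] false AND false = false
[2.3.1] NOT false = true
[2.3] NOT true = false
[2.4] false OR false = false
[2] false OR true OR false OR false = true
[3.1.1.2] exactly-one(true, true) = false
[3.1.1] false AND false = false
[3.1] NOT false = true
[3.2.1.2.1] true AND true = true
[3.2.1.2] NOT true = false
[3.2.1] false AND false = false
[3.2] NOT false = true
[3] true OR true = true
[4] true → false = false
[root] false OR true OR true OR false = true
Overall: true → accepted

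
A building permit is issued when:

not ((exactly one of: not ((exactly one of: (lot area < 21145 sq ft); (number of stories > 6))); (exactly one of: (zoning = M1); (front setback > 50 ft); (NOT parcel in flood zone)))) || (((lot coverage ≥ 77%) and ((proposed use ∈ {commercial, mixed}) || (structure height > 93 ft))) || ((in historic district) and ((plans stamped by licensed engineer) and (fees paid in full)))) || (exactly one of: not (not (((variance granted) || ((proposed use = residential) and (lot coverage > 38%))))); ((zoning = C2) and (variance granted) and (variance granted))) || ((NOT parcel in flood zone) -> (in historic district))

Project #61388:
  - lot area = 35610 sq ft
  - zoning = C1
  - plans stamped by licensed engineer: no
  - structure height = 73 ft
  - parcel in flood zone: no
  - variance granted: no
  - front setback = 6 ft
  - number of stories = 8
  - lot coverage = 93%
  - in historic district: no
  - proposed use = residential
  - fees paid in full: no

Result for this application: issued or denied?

Atomic conditions:
  lot area < 21145 sq ft: 35610 < 21145 is false
  number of stories > 6: 8 > 6 is true
  zoning = M1: C1 == M1 is false
  front setback > 50 ft: 6 > 50 is false
  NOT parcel in flood zone: no → true
  lot coverage ≥ 77%: 93 ≥ 77 is true
  proposed use ∈ {commercial, mixed}: residential is not in the set → false
  structure height > 93 ft: 73 > 93 is false
  in historic district: no → false
  plans stamped by licensed engineer: no → false
  fees paid in full: no → false
  variance granted: no → false
  proposed use = residential: residential == residential is true
  lot coverage > 38%: 93 > 38 is true
  zoning = C2: C1 == C2 is false
Combine:
[1.1.1.1] exactly-one(false, true) = true
[1.1.1] NOT true = false
[1.1.2] exactly-one(false, false, true) = true
[1.1] exactly-one(false, true) = true
[1] NOT true = false
[2.1.2] false OR false = false
[2.1] true AND false = false
[2.2.2] false AND false = false
[2.2] false AND false = false
[2] false OR false = false
[3.1.1.1.2] true AND true = true
[3.1.1.1] false OR true = true
[3.1.1] NOT true = false
[3.1] NOT false = true
[3.2] false AND false AND false = false
[3] exactly-one(true, false) = true
[4] true → false = false
[root] false OR false OR true OR false = true
Overall: true → issued

Issued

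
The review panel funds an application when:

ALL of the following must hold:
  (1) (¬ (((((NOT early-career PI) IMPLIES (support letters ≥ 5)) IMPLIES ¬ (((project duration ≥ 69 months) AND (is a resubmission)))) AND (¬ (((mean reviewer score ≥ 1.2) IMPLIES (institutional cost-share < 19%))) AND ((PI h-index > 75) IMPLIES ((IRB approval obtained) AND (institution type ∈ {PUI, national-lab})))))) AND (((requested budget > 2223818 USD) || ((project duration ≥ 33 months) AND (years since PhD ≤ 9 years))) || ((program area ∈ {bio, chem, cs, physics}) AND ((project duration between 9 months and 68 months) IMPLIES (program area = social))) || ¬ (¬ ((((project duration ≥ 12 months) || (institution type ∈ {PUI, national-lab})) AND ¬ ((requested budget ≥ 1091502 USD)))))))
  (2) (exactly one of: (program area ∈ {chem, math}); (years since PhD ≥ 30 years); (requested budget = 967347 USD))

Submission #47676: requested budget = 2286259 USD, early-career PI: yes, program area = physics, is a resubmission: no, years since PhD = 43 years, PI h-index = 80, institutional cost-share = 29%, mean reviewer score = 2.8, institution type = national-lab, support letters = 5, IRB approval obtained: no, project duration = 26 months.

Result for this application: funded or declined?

Atomic conditions:
  NOT early-career PI: yes → false
  support letters ≥ 5: 5 ≥ 5 is true
  project duration ≥ 69 months: 26 ≥ 69 is false
  is a resubmission: no → false
  mean reviewer score ≥ 1.2: 2.8 ≥ 1.2 is true
  institutional cost-share < 19%: 29 < 19 is false
  PI h-index > 75: 80 > 75 is true
  IRB approval obtained: no → false
  institution type ∈ {PUI, national-lab}: national-lab is in the set → true
  requested budget > 2223818 USD: 2286259 > 2223818 is true
  project duration ≥ 33 months: 26 ≥ 33 is false
  years since PhD ≤ 9 years: 43 ≤ 9 is false
  program area ∈ {bio, chem, cs, physics}: physics is in the set → true
  project duration between 9 months and 68 months: 26 in [9, 68] is true
  program area = social: physics == social is false
  project duration ≥ 12 months: 26 ≥ 12 is true
  requested budget ≥ 1091502 USD: 2286259 ≥ 1091502 is true
  program area ∈ {chem, math}: physics is not in the set → false
  years since PhD ≥ 30 years: 43 ≥ 30 is true
  requested budget = 967347 USD: 2286259 == 967347 is false
Combine:
[1.1.1.1.1] false → true (antecedent false ⇒ implication holds) = true
[1.1.1.1.2.1] false AND false = false
[1.1.1.1.2] NOT false = true
[1.1.1.1] true → true = true
[1.1.1.2.1.1] true → false = false
[1.1.1.2.1] NOT false = true
[1.1.1.2.2.2] false AND true = false
[1.1.1.2.2] true → false = false
[1.1.1.2] true AND false = false
[1.1.1] true AND false = false
[1.1] NOT false = true
[1.2.1.2] false AND false = false
[1.2.1] true OR false = true
[1.2.2.2] true → false = false
[1.2.2] true AND false = false
[1.2.3.1.1.1] true OR true = true
[1.2.3.1.1.2] NOT true = false
[1.2.3.1.1] true AND false = false
[1.2.3.1] NOT false = true
[1.2.3] NOT true = false
[1.2] true OR false OR false = true
[1] true AND true = true
[2] exactly-one(false, true, false) = true
[root] true AND true = true
Overall: true → funded

Funded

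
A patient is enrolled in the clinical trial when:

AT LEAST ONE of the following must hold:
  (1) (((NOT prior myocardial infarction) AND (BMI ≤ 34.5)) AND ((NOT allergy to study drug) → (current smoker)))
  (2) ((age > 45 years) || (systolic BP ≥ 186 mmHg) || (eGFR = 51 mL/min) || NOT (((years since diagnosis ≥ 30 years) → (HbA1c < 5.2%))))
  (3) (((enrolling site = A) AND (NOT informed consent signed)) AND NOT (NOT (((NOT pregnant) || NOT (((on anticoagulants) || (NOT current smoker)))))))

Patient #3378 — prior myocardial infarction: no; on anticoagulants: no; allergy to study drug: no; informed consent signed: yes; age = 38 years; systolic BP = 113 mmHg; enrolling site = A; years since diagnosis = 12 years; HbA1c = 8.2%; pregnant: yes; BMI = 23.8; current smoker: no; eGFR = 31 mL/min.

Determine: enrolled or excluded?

Excluded

Atomic conditions:
  NOT prior myocardial infarction: no → true
  BMI ≤ 34.5: 23.8 ≤ 34.5 is true
  NOT allergy to study drug: no → true
  current smoker: no → false
  age > 45 years: 38 > 45 is false
  systolic BP ≥ 186 mmHg: 113 ≥ 186 is false
  eGFR = 51 mL/min: 31 == 51 is false
  years since diagnosis ≥ 30 years: 12 ≥ 30 is false
  HbA1c < 5.2%: 8.2 < 5.2 is false
  enrolling site = A: A == A is true
  NOT informed consent signed: yes → false
  NOT pregnant: yes → false
  on anticoagulants: no → false
  NOT current smoker: no → true
Combine:
[1.1] true AND true = true
[1.2] true → false = false
[1] true AND false = false
[2.4.1] false → false (antecedent false ⇒ implication holds) = true
[2.4] NOT true = false
[2] false OR false OR false OR false = false
[3.1] true AND false = false
[3.2.1.1.2.1] false OR true = true
[3.2.1.1.2] NOT true = false
[3.2.1.1] false OR false = false
[3.2.1] NOT false = true
[3.2] NOT true = false
[3] false AND false = false
[root] false OR false OR false = false
Overall: false → excluded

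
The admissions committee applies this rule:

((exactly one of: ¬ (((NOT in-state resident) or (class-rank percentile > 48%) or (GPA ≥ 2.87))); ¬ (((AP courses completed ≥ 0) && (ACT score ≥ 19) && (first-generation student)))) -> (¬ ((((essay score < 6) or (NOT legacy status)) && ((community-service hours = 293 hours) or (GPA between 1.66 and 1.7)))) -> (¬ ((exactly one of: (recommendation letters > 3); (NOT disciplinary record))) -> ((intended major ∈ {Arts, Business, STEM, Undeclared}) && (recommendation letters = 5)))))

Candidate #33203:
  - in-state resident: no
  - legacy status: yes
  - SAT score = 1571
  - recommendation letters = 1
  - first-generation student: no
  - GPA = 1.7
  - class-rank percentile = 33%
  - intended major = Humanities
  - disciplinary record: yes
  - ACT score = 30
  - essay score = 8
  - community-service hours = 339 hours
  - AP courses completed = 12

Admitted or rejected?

Rejected

Atomic conditions:
  NOT in-state resident: no → true
  class-rank percentile > 48%: 33 > 48 is false
  GPA ≥ 2.87: 1.7 ≥ 2.87 is false
  AP courses completed ≥ 0: 12 ≥ 0 is true
  ACT score ≥ 19: 30 ≥ 19 is true
  first-generation student: no → false
  essay score < 6: 8 < 6 is false
  NOT legacy status: yes → false
  community-service hours = 293 hours: 339 == 293 is false
  GPA between 1.66 and 1.7: 1.7 in [1.66, 1.7] is true
  recommendation letters > 3: 1 > 3 is false
  NOT disciplinary record: yes → false
  intended major ∈ {Arts, Business, STEM, Undeclared}: Humanities is not in the set → false
  recommendation letters = 5: 1 == 5 is false
Combine:
[1.1.1] true OR false OR false = true
[1.1] NOT true = false
[1.2.1] true AND true AND false = false
[1.2] NOT false = true
[1] exactly-one(false, true) = true
[2.1.1.1] false OR false = false
[2.1.1.2] false OR true = true
[2.1.1] false AND true = false
[2.1] NOT false = true
[2.2.1.1] exactly-one(false, false) = false
[2.2.1] NOT false = true
[2.2.2] false AND false = false
[2.2] true → false = false
[2] true → false = false
[root] true → false = false
Overall: false → rejected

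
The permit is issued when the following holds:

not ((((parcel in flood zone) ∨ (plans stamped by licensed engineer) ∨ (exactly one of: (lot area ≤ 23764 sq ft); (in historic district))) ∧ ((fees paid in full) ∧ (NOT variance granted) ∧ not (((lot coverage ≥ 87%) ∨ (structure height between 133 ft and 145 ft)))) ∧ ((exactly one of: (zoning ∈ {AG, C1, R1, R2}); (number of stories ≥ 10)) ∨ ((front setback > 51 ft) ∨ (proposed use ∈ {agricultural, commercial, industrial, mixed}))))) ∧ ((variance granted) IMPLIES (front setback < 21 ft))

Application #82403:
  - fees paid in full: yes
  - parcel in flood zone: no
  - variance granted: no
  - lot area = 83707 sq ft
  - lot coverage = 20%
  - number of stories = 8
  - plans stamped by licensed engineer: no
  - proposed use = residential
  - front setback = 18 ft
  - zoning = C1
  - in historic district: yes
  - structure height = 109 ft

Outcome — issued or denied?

Atomic conditions:
  parcel in flood zone: no → false
  plans stamped by licensed engineer: no → false
  lot area ≤ 23764 sq ft: 83707 ≤ 23764 is false
  in historic district: yes → true
  fees paid in full: yes → true
  NOT variance granted: no → true
  lot coverage ≥ 87%: 20 ≥ 87 is false
  structure height between 133 ft and 145 ft: 109 in [133, 145] is false
  zoning ∈ {AG, C1, R1, R2}: C1 is in the set → true
  number of stories ≥ 10: 8 ≥ 10 is false
  front setback > 51 ft: 18 > 51 is false
  proposed use ∈ {agricultural, commercial, industrial, mixed}: residential is not in the set → false
  variance granted: no → false
  front setback < 21 ft: 18 < 21 is true
Combine:
[1.1.1.3] exactly-one(false, true) = true
[1.1.1] false OR false OR true = true
[1.1.2.3.1] false OR false = false
[1.1.2.3] NOT false = true
[1.1.2] true AND true AND true = true
[1.1.3.1] exactly-one(true, false) = true
[1.1.3.2] false OR false = false
[1.1.3] true OR false = true
[1.1] true AND true AND true = true
[1] NOT true = false
[2] false → true (antecedent false ⇒ implication holds) = true
[root] false AND true = false
Overall: false → denied

Denied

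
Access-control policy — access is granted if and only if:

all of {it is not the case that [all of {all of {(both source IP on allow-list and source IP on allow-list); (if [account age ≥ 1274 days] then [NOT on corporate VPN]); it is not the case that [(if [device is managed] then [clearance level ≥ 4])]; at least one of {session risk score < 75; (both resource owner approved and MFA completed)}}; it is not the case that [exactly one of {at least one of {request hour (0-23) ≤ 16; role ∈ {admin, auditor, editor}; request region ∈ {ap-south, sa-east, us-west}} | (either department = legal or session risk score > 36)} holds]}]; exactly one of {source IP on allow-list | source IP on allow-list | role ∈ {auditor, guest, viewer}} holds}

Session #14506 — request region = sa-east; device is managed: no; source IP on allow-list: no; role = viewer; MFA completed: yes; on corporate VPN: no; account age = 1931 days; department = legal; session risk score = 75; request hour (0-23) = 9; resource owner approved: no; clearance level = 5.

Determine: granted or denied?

Granted

Atomic conditions:
  source IP on allow-list: no → false
  account age ≥ 1274 days: 1931 ≥ 1274 is true
  NOT on corporate VPN: no → true
  device is managed: no → false
  clearance level ≥ 4: 5 ≥ 4 is true
  session risk score < 75: 75 < 75 is false
  resource owner approved: no → false
  MFA completed: yes → true
  request hour (0-23) ≤ 16: 9 ≤ 16 is true
  role ∈ {admin, auditor, editor}: viewer is not in the set → false
  request region ∈ {ap-south, sa-east, us-west}: sa-east is in the set → true
  department = legal: legal == legal is true
  session risk score > 36: 75 > 36 is true
  role ∈ {auditor, guest, viewer}: viewer is in the set → true
Combine:
[1.1.1.1] false AND false = false
[1.1.1.2] true → true = true
[1.1.1.3.1] false → true (antecedent false ⇒ implication holds) = true
[1.1.1.3] NOT true = false
[1.1.1.4.2] false AND true = false
[1.1.1.4] false OR false = false
[1.1.1] false AND true AND false AND false = false
[1.1.2.1.1] true OR false OR true = true
[1.1.2.1.2] true OR true = true
[1.1.2.1] exactly-one(true, true) = false
[1.1.2] NOT false = true
[1.1] false AND true = false
[1] NOT false = true
[2] exactly-one(false, false, true) = true
[root] true AND true = true
Overall: true → granted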